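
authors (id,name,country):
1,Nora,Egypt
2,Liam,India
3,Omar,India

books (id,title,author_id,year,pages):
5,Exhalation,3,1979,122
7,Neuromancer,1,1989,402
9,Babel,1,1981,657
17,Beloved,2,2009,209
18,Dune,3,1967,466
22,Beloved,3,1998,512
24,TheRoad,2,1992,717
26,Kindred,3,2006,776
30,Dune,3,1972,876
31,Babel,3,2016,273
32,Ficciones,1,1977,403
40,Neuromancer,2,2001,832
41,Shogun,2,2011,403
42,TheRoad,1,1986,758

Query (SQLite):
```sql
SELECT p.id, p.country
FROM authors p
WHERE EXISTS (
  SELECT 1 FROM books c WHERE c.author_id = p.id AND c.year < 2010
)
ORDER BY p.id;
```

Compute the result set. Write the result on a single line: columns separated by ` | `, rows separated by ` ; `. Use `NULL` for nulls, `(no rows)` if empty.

1 | Egypt ; 2 | India ; 3 | India

For each authors row, check whether any books with matching author_id has year < 2010.
Keep rows where that is true.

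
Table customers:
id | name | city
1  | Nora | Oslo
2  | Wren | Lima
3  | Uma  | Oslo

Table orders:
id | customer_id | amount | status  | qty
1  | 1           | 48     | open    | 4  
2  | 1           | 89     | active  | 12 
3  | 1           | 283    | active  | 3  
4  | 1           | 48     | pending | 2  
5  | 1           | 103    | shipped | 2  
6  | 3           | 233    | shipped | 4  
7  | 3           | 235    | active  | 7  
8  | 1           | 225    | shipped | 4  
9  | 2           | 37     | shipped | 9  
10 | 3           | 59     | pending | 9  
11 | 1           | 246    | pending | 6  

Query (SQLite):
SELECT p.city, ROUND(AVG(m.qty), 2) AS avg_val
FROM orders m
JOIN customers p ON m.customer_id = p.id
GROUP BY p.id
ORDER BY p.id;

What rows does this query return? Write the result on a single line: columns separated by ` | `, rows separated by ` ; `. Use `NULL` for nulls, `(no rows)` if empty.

Oslo | 4.71 ; Lima | 9 ; Oslo | 6.67

Join each orders row to its customers via customer_id.
Group joined rows by customers.id; compute ROUND(AVG(m.qty), 2) per group.
  1: ids {1, 2, 3, 4, 5, 8, 11} → ROUND(AVG(m.qty), 2)=4.71
  2: ids {9} → ROUND(AVG(m.qty), 2)=9
  3: ids {6, 7, 10} → ROUND(AVG(m.qty), 2)=6.67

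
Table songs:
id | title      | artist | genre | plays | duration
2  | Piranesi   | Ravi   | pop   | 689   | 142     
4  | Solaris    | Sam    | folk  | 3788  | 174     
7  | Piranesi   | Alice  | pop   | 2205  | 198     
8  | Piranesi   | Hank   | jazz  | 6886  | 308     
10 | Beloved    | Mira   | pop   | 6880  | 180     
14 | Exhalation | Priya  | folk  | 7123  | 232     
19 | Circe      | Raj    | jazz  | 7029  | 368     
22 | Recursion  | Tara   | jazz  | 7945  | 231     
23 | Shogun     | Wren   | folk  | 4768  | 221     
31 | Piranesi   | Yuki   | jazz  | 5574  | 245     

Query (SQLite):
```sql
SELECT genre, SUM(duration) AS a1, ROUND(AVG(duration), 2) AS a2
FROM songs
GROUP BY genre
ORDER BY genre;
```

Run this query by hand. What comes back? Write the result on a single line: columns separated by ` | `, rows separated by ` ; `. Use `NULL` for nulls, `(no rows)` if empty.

folk | 627 | 209 ; jazz | 1152 | 288 ; pop | 520 | 173.33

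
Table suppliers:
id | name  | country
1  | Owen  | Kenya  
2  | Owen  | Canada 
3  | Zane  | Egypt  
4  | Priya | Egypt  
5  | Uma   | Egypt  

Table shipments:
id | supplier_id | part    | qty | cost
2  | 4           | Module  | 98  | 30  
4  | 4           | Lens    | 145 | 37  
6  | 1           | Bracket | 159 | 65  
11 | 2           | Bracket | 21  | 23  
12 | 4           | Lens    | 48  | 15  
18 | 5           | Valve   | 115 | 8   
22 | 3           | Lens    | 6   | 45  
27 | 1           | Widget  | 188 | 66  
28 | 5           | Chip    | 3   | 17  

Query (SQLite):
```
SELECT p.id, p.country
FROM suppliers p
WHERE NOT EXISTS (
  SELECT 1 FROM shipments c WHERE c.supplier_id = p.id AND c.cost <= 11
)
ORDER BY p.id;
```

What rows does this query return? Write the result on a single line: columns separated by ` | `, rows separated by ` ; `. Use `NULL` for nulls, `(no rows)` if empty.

For each suppliers row, check whether any shipments with matching supplier_id has cost <= 11.
Keep rows where that is false.

1 | Kenya ; 2 | Canada ; 3 | Egypt ; 4 | Egypt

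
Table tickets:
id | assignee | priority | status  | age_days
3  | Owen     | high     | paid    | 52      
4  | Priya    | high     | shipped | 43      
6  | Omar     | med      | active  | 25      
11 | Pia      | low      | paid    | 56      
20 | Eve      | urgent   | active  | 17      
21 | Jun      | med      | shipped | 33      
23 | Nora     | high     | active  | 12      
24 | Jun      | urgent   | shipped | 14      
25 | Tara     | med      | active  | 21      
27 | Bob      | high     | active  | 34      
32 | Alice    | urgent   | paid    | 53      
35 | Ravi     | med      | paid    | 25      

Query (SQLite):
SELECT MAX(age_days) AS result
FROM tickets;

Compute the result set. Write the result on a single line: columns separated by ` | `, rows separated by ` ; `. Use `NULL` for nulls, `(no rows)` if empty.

56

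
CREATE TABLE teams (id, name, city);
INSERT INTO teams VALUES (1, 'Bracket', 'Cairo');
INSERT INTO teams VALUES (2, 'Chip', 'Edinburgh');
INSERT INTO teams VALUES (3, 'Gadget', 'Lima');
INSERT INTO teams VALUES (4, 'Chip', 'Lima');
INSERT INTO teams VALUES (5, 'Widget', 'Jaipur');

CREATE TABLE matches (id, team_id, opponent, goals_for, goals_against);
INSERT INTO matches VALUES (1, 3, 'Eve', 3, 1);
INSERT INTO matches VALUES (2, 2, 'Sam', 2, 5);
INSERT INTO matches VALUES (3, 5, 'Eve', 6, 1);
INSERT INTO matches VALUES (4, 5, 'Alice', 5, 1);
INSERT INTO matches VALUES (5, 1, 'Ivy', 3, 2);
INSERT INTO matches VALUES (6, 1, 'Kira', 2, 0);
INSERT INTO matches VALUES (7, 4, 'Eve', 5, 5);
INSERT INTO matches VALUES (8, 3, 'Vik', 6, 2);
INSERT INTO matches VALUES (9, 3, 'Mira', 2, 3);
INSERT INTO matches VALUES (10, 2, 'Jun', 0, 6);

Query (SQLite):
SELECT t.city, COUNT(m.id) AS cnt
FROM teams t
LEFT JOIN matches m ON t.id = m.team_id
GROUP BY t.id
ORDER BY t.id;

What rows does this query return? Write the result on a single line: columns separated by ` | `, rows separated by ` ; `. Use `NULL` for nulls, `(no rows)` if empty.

Cairo | 2 ; Edinburgh | 2 ; Lima | 3 ; Lima | 1 ; Jaipur | 2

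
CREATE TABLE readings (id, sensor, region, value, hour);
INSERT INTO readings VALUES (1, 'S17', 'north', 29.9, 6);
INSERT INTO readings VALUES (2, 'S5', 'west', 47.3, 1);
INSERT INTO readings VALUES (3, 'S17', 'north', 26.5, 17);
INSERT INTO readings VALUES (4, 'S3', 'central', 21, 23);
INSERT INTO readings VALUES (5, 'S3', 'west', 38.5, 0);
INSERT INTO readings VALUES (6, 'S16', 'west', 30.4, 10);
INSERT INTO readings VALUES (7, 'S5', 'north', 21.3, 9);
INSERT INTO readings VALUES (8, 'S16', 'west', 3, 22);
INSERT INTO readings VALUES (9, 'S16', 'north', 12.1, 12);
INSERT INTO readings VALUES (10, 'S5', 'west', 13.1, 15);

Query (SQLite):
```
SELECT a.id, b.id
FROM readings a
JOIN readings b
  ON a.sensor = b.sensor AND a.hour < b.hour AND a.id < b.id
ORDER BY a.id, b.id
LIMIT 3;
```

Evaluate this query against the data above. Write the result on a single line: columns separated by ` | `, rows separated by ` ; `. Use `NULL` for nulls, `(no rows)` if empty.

Pairs (a,b) with same sensor, a.hour < b.hour, a.id < b.id.
sensor groups: S16:{6,8,9} S17:{1,3} S3:{4,5} S5:{2,7,10}
Ordered by (a.id, b.id); first 3.

1 | 3 ; 2 | 7 ; 2 | 10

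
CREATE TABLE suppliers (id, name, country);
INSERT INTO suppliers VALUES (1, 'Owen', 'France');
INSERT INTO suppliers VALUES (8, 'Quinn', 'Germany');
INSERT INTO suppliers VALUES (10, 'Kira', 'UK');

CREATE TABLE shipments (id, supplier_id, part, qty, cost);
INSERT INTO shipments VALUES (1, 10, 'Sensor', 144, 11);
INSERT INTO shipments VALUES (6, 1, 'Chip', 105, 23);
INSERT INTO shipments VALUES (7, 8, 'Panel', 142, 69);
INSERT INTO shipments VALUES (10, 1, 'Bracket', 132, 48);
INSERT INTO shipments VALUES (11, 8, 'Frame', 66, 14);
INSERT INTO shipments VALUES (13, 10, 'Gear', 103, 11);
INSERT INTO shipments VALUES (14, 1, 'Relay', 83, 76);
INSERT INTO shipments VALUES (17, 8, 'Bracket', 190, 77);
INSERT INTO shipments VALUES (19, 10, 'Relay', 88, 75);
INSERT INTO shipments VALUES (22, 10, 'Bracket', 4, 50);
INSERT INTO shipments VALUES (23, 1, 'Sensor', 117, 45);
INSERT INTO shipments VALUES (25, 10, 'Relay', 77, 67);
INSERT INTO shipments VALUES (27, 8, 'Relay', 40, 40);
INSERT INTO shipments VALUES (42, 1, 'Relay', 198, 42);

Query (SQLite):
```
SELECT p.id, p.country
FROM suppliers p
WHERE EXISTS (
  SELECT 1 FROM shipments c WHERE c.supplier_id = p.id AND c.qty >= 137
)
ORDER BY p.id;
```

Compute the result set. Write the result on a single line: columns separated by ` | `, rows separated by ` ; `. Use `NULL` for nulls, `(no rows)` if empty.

For each suppliers row, check whether any shipments with matching supplier_id has qty >= 137.
Keep rows where that is true.

1 | France ; 8 | Germany ; 10 | UK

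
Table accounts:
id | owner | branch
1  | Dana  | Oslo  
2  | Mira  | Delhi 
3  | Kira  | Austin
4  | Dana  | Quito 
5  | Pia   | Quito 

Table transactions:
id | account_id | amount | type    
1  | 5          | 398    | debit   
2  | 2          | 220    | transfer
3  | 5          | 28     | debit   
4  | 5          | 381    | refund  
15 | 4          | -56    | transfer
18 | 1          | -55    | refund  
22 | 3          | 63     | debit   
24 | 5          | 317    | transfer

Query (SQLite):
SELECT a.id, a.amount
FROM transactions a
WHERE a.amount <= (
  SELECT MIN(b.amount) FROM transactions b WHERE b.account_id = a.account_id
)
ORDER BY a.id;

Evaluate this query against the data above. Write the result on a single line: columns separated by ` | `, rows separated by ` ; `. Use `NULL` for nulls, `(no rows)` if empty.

2 | 220 ; 3 | 28 ; 15 | -56 ; 18 | -55 ; 22 | 63

For each transactions row a, compute MIN(amount) over rows sharing a.account_id.
Keep row a if a.amount <= that per-group MIN.
  account_id=1: MIN(amount) = -55
  account_id=2: MIN(amount) = 220
  account_id=3: MIN(amount) = 63
  account_id=4: MIN(amount) = -56
  account_id=5: MIN(amount) = 28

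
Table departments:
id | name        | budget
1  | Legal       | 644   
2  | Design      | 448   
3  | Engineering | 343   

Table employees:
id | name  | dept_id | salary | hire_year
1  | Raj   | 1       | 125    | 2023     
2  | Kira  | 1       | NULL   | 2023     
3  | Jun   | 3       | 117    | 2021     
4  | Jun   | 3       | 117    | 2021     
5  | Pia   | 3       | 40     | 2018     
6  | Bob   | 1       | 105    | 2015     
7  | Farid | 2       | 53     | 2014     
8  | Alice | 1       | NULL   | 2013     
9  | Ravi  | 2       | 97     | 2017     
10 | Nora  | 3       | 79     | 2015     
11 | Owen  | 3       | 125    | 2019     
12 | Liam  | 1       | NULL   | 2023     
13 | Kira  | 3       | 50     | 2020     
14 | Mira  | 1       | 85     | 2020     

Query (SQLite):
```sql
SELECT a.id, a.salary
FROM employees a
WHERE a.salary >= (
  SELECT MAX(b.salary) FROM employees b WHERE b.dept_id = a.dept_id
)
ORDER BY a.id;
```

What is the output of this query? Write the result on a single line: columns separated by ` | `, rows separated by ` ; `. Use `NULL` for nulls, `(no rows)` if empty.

For each employees row a, compute MAX(salary) over rows sharing a.dept_id.
Keep row a if a.salary >= that per-group MAX.
  dept_id=1: MAX(salary) = 125
  dept_id=2: MAX(salary) = 97
  dept_id=3: MAX(salary) = 125

1 | 125 ; 9 | 97 ; 11 | 125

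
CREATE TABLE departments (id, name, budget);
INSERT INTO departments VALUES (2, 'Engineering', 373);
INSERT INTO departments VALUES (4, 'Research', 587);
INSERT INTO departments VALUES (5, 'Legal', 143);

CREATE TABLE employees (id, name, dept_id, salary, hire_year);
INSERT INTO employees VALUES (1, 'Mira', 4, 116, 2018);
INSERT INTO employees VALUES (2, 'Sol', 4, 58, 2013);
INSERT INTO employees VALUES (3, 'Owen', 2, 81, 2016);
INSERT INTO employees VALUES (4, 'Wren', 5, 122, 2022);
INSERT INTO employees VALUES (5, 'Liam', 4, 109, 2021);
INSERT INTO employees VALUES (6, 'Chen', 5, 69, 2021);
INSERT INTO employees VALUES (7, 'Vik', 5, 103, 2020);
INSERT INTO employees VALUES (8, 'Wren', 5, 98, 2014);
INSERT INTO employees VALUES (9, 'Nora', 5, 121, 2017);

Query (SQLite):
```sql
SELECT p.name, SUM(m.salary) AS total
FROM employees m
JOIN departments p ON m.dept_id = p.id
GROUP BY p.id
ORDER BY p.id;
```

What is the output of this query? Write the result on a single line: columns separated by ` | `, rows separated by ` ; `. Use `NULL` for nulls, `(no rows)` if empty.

Join each employees row to its departments via dept_id.
Group joined rows by departments.id; compute SUM(m.salary) per group.
  2: ids {3} → SUM(m.salary)=81
  4: ids {1, 2, 5} → SUM(m.salary)=283
  5: ids {4, 6, 7, 8, 9} → SUM(m.salary)=513

Engineering | 81 ; Research | 283 ; Legal | 513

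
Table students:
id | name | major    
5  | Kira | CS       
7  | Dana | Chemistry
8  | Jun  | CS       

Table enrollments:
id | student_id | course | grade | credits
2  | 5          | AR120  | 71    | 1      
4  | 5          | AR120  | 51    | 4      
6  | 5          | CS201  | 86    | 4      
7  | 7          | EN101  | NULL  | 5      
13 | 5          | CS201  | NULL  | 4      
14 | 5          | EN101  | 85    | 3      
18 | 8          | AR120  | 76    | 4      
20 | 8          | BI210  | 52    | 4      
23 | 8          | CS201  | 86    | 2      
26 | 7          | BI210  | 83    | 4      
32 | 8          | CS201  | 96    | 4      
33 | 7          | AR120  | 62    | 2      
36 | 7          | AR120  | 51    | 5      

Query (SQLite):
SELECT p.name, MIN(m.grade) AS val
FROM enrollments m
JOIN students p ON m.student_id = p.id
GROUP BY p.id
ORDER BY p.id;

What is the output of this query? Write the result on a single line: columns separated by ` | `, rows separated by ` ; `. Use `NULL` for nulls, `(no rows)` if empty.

Kira | 51 ; Dana | 51 ; Jun | 52

Join each enrollments row to its students via student_id.
Group joined rows by students.id; compute MIN(m.grade) per group.
  5: ids {2, 4, 6, 13, 14} → MIN(m.grade)=51
  7: ids {7, 26, 33, 36} → MIN(m.grade)=51
  8: ids {18, 20, 23, 32} → MIN(m.grade)=52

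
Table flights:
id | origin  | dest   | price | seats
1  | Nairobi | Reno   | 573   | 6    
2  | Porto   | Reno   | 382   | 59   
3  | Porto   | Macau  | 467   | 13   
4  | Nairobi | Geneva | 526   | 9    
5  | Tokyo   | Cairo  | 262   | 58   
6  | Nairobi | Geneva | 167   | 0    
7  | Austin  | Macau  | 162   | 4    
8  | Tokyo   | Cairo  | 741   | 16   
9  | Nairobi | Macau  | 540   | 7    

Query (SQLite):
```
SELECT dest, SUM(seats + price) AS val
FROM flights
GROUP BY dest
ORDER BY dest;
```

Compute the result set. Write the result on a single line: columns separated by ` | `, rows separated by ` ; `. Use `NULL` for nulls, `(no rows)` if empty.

Cairo | 1077 ; Geneva | 702 ; Macau | 1193 ; Reno | 1020

For each row compute seats + price.
Group by dest; take SUM of the expression per group.
  Cairo: ids {5, 8} → SUM(seats + price)=1077
  Geneva: ids {4, 6} → SUM(seats + price)=702
  Macau: ids {3, 7, 9} → SUM(seats + price)=1193
  Reno: ids {1, 2} → SUM(seats + price)=1020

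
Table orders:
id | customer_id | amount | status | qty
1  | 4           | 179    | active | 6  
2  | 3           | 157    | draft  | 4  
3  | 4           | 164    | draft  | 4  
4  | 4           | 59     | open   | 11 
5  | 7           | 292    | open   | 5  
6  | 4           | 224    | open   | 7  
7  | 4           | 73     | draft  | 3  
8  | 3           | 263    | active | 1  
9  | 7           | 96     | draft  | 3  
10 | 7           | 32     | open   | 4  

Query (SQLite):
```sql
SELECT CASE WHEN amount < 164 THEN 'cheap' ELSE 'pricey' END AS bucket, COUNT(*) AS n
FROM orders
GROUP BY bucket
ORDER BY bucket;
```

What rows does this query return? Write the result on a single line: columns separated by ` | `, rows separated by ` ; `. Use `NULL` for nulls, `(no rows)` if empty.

cheap | 5 ; pricey | 5

Bucket rows by amount < 164 → 'cheap' else 'pricey'; count each bucket.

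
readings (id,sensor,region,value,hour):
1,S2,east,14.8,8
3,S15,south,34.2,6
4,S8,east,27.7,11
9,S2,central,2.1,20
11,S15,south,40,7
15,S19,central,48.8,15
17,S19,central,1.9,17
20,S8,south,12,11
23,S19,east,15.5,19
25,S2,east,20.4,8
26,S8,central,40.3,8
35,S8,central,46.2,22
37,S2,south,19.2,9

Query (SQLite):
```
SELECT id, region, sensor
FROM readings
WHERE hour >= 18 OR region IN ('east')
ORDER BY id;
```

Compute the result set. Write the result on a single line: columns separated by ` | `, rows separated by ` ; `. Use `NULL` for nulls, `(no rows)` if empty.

hour >= 18: ids {9, 23, 35}
region IN ('east'): ids {1, 4, 23, 25}
Combine with OR.

1 | east | S2 ; 4 | east | S8 ; 9 | central | S2 ; 23 | east | S19 ; 25 | east | S2 ; 35 | central | S8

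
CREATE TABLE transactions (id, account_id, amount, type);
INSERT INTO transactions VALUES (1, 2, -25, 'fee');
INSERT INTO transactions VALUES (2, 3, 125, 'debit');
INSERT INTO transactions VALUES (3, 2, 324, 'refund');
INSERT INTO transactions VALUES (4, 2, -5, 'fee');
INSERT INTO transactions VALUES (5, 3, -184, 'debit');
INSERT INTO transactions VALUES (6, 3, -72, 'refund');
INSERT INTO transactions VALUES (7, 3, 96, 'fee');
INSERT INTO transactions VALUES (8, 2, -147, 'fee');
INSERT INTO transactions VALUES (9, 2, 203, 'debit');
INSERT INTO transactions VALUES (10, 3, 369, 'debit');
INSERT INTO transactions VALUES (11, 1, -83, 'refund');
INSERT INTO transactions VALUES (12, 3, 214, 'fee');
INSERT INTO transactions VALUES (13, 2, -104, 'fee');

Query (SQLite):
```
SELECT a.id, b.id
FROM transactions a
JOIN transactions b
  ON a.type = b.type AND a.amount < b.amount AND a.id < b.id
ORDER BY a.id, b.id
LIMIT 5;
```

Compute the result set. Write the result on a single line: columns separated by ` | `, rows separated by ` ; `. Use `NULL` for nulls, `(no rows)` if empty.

Pairs (a,b) with same type, a.amount < b.amount, a.id < b.id.
type groups: debit:{2,5,9,10} fee:{1,4,7,8,12,13} refund:{3,6,11}
Ordered by (a.id, b.id); first 5.

1 | 4 ; 1 | 7 ; 1 | 12 ; 2 | 9 ; 2 | 10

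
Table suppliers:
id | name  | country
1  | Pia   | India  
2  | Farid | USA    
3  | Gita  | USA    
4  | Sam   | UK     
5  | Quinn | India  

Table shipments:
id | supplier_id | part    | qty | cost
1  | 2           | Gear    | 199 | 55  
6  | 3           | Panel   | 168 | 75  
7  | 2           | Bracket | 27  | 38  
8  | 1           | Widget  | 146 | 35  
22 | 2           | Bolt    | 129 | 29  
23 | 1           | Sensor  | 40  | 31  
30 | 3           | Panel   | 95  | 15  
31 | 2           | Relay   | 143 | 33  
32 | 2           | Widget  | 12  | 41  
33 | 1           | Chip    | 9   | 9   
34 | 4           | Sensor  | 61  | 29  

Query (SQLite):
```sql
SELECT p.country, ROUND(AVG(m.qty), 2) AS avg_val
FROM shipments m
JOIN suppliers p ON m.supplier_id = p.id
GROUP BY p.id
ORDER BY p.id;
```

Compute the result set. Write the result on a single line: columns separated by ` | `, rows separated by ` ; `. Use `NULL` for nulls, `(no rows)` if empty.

India | 65 ; USA | 102 ; USA | 131.5 ; UK | 61

Join each shipments row to its suppliers via supplier_id.
Group joined rows by suppliers.id; compute ROUND(AVG(m.qty), 2) per group.
  1: ids {8, 23, 33} → ROUND(AVG(m.qty), 2)=65
  2: ids {1, 7, 22, 31, 32} → ROUND(AVG(m.qty), 2)=102
  3: ids {6, 30} → ROUND(AVG(m.qty), 2)=131.5
  4: ids {34} → ROUND(AVG(m.qty), 2)=61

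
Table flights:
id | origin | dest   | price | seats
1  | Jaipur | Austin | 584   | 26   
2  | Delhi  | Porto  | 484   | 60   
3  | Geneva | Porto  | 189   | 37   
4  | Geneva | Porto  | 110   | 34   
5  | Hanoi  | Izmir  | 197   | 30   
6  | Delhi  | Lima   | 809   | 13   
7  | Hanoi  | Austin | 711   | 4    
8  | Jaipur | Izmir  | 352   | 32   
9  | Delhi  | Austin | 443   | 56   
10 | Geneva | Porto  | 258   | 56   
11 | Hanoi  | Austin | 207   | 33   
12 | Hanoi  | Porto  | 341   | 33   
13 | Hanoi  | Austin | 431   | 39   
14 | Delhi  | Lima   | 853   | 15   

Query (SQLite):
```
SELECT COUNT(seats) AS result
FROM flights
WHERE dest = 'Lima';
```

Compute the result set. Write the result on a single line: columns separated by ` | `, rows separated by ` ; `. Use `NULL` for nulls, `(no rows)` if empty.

2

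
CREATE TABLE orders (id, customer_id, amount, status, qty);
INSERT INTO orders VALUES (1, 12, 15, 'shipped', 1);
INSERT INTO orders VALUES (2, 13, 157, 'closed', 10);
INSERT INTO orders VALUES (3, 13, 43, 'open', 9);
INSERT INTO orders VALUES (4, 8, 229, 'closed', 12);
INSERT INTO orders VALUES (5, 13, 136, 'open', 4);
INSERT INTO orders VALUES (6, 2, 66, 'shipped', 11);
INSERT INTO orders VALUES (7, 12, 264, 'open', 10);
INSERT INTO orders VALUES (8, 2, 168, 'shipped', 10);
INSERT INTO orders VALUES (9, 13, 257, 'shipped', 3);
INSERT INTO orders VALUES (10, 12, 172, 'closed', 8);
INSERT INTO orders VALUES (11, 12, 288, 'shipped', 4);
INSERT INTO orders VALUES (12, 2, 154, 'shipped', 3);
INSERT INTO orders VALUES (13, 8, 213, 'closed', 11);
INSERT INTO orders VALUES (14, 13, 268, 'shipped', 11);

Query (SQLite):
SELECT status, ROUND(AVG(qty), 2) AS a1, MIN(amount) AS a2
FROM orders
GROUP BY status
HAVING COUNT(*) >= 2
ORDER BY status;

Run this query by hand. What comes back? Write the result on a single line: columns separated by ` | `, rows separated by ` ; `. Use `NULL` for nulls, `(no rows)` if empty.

closed | 10.25 | 157 ; open | 7.67 | 43 ; shipped | 6.14 | 15

Group orders by status.
Per group compute: ROUND(AVG(qty), 2), MIN(amount).
HAVING: drop groups with fewer than 2 rows.
  closed: ids {2, 4, 10, 13} → ROUND(AVG(qty), 2)=10.25, MIN(amount)=157
  open: ids {3, 5, 7} → ROUND(AVG(qty), 2)=7.67, MIN(amount)=43
  shipped: ids {1, 6, 8, 9, 11, 12, 14} → ROUND(AVG(qty), 2)=6.14, MIN(amount)=15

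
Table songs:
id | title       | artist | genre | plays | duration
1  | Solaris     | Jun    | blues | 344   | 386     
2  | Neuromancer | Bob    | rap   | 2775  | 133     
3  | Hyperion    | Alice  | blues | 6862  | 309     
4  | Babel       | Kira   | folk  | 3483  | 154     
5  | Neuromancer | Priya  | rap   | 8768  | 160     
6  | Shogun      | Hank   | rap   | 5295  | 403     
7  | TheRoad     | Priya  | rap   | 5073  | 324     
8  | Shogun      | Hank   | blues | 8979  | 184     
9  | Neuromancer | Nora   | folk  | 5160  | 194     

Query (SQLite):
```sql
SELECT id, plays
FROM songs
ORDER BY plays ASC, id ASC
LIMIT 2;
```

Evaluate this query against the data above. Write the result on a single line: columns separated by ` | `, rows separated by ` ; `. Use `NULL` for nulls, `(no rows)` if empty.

1 | 344 ; 2 | 2775

Sort by plays asc, tiebreak id asc: (344, id=1), (2775, id=2), (3483, id=4), (5073, id=7), (5160, id=9) …. Take first 2.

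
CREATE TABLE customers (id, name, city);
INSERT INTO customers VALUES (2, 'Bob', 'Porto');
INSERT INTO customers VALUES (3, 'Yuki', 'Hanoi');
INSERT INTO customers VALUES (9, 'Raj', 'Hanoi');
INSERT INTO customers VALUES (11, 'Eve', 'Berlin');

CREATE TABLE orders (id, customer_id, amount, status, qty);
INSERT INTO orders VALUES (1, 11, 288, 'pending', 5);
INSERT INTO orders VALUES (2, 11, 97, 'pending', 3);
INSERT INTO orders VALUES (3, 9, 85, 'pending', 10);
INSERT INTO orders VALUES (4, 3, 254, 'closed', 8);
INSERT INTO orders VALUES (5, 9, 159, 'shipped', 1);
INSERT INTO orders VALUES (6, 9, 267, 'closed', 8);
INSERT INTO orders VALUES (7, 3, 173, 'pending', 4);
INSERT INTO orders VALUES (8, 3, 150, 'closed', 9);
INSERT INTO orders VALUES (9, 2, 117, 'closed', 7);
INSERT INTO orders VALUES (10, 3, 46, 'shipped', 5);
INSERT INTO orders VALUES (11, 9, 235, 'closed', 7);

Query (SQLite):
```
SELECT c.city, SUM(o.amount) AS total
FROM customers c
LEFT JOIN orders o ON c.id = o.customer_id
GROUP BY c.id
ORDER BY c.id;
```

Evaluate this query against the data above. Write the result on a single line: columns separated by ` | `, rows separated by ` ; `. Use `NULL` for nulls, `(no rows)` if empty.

Porto | 117 ; Hanoi | 623 ; Hanoi | 746 ; Berlin | 385

LEFT JOIN keeps every customers row; unmatched ones get NULL for orders columns.
Group by customers.id and compute SUM(o.amount). SUM over an all-NULL group is NULL.
  2: ids {9} → SUM(o.amount)=117
  3: ids {4, 7, 8, 10} → SUM(o.amount)=623
  9: ids {3, 5, 6, 11} → SUM(o.amount)=746
  11: ids {1, 2} → SUM(o.amount)=385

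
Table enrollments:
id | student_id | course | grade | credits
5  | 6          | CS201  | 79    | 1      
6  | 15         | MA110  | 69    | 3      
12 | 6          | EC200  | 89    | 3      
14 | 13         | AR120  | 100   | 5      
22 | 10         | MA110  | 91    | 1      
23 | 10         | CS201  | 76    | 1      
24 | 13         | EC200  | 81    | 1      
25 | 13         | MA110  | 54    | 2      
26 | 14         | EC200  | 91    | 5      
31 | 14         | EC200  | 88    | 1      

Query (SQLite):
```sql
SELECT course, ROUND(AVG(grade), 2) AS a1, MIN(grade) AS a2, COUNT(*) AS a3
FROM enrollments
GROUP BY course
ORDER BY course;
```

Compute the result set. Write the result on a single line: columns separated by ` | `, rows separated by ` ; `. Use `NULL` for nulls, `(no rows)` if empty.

AR120 | 100 | 100 | 1 ; CS201 | 77.5 | 76 | 2 ; EC200 | 87.25 | 81 | 4 ; MA110 | 71.33 | 54 | 3

Group enrollments by course.
Per group compute: ROUND(AVG(grade), 2), MIN(grade), COUNT(*).
  AR120: ids {14} → ROUND(AVG(grade), 2)=100, MIN(grade)=100, COUNT(*)=1
  CS201: ids {5, 23} → ROUND(AVG(grade), 2)=77.5, MIN(grade)=76, COUNT(*)=2
  EC200: ids {12, 24, 26, 31} → ROUND(AVG(grade), 2)=87.25, MIN(grade)=81, COUNT(*)=4
  MA110: ids {6, 22, 25} → ROUND(AVG(grade), 2)=71.33, MIN(grade)=54, COUNT(*)=3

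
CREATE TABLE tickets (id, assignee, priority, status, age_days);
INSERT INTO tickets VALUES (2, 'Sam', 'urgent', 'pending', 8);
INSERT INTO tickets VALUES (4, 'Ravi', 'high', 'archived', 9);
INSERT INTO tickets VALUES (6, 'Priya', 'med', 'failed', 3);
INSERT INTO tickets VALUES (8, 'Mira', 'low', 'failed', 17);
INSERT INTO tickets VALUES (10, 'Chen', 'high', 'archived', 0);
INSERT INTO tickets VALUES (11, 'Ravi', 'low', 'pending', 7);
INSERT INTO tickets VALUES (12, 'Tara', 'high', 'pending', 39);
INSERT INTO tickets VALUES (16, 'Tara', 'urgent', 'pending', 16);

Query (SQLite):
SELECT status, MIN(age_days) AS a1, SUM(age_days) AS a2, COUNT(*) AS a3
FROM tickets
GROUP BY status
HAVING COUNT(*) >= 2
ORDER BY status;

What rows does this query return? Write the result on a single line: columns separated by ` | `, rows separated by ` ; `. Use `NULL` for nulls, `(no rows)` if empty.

Group tickets by status.
Per group compute: MIN(age_days), SUM(age_days), COUNT(*).
HAVING: drop groups with fewer than 2 rows.
  archived: ids {4, 10} → MIN(age_days)=0, SUM(age_days)=9, COUNT(*)=2
  failed: ids {6, 8} → MIN(age_days)=3, SUM(age_days)=20, COUNT(*)=2
  pending: ids {2, 11, 12, 16} → MIN(age_days)=7, SUM(age_days)=70, COUNT(*)=4

archived | 0 | 9 | 2 ; failed | 3 | 20 | 2 ; pending | 7 | 70 | 4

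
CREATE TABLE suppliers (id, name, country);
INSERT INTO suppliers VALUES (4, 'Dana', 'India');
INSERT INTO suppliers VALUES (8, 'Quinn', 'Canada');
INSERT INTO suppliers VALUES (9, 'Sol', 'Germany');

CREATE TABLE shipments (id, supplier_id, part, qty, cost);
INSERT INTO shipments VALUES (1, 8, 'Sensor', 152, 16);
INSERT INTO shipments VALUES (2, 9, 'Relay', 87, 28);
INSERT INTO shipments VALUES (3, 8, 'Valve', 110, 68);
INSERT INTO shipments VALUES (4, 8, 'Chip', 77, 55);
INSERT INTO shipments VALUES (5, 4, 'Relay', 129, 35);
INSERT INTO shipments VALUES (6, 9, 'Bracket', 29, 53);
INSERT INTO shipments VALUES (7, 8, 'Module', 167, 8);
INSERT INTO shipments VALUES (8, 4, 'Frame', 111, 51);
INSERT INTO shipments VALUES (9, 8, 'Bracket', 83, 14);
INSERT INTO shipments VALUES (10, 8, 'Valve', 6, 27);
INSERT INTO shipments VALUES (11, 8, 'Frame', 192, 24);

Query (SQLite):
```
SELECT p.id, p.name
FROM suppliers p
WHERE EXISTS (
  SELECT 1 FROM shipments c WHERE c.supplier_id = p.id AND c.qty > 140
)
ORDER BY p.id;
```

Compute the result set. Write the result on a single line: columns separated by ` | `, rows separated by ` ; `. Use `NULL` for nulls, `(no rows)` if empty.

For each suppliers row, check whether any shipments with matching supplier_id has qty > 140.
Keep rows where that is true.

8 | Quinn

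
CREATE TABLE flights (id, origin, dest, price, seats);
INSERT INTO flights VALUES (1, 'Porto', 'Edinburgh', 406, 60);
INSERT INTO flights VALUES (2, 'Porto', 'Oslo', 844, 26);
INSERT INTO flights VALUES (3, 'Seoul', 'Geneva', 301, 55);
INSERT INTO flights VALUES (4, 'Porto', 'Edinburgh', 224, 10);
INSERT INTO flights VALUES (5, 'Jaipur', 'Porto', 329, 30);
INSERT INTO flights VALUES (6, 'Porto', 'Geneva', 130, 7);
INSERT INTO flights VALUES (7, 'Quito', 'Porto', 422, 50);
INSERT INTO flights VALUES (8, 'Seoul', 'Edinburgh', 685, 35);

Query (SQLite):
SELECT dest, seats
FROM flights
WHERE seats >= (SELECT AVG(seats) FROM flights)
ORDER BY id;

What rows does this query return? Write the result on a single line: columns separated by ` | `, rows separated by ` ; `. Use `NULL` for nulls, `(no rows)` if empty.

Scalar subquery: AVG(seats) over all flights rows = 34.125.
Keep rows where seats >= that value.

Edinburgh | 60 ; Geneva | 55 ; Porto | 50 ; Edinburgh | 35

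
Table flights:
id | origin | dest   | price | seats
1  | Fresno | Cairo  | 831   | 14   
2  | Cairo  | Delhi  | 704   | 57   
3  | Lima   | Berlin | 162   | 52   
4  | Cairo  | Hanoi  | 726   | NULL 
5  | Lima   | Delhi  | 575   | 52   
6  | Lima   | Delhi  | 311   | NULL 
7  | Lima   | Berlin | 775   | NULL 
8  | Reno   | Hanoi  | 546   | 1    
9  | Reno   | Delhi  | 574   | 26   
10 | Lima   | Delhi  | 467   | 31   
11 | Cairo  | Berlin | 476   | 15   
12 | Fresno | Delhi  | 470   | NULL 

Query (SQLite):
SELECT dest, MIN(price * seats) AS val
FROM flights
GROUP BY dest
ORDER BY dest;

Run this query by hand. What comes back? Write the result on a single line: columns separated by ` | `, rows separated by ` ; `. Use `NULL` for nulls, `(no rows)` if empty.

Berlin | 7140 ; Cairo | 11634 ; Delhi | 14477 ; Hanoi | 546

For each row compute price * seats.
Group by dest; take MIN of the expression per group.
  Berlin: ids {3, 7, 11} → MIN(price * seats)=7140
  Cairo: ids {1} → MIN(price * seats)=11634
  Delhi: ids {2, 5, 6, 9, 10, 12} → MIN(price * seats)=14477
  Hanoi: ids {4, 8} → MIN(price * seats)=546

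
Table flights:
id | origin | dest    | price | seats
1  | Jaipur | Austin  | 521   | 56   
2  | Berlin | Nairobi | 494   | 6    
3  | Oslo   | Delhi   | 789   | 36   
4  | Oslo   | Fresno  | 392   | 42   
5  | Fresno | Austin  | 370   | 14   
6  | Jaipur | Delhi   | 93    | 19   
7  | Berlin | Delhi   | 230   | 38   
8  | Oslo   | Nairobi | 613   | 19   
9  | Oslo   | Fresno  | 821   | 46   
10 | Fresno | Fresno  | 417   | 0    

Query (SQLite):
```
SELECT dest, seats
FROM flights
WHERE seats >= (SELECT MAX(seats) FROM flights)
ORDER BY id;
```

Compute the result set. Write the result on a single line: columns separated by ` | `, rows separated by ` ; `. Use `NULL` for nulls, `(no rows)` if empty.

Austin | 56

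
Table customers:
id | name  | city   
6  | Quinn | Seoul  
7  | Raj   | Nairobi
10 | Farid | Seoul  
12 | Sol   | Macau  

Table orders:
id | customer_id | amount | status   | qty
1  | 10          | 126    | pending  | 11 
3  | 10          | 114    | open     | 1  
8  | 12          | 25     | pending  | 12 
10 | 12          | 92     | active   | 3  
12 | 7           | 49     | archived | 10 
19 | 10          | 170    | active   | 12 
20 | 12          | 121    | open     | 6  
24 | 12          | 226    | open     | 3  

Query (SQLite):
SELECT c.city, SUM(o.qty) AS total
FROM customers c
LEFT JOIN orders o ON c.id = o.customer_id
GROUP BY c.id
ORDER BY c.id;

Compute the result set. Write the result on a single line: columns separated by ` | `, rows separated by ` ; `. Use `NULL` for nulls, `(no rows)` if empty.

LEFT JOIN keeps every customers row; unmatched ones get NULL for orders columns.
Group by customers.id and compute SUM(o.qty). SUM over an all-NULL group is NULL.
  6: ids {—} → SUM(o.qty)=NULL
  7: ids {12} → SUM(o.qty)=10
  10: ids {1, 3, 19} → SUM(o.qty)=24
  12: ids {8, 10, 20, 24} → SUM(o.qty)=24

Seoul | NULL ; Nairobi | 10 ; Seoul | 24 ; Macau | 24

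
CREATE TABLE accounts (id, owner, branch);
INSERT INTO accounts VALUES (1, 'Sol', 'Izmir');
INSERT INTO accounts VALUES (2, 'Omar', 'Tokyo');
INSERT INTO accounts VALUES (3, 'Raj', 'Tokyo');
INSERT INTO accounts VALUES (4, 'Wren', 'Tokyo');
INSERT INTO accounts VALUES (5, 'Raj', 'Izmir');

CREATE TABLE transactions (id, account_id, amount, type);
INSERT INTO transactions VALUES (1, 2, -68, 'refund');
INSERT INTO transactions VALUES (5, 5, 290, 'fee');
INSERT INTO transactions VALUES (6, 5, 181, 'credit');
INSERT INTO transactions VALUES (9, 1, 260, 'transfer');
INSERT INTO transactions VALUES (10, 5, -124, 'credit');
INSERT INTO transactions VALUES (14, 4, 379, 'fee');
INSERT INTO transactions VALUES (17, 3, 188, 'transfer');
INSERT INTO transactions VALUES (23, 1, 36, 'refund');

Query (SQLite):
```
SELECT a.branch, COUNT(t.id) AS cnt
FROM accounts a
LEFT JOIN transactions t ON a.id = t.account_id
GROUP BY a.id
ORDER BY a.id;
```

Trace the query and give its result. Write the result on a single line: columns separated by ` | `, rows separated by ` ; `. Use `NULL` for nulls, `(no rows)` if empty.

LEFT JOIN keeps every accounts row; unmatched ones get NULL for transactions columns.
Group by accounts.id and compute COUNT(t.id). COUNT(col) of an all-NULL group is 0.
  1: ids {9, 23} → COUNT(t.id)=2
  2: ids {1} → COUNT(t.id)=1
  3: ids {17} → COUNT(t.id)=1
  4: ids {14} → COUNT(t.id)=1
  5: ids {5, 6, 10} → COUNT(t.id)=3

Izmir | 2 ; Tokyo | 1 ; Tokyo | 1 ; Tokyo | 1 ; Izmir | 3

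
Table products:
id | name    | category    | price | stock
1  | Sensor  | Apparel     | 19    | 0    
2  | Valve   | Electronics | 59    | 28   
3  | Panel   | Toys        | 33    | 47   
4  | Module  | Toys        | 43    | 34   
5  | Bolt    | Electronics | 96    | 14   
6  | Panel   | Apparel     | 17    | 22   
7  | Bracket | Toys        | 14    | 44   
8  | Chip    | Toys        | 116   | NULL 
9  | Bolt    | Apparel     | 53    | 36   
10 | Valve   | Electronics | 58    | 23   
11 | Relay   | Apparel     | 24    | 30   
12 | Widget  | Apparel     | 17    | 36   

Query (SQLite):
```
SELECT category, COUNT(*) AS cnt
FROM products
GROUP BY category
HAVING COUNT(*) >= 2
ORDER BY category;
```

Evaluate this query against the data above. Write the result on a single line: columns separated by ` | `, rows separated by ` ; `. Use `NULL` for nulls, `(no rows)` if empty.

Apparel | 5 ; Electronics | 3 ; Toys | 4

Partition products by category; compute COUNT(*) within each group.
HAVING: keep groups with count ≥ 2.
  Apparel: ids {1, 6, 9, 11, 12} → COUNT(*)=5
  Electronics: ids {2, 5, 10} → COUNT(*)=3
  Toys: ids {3, 4, 7, 8} → COUNT(*)=4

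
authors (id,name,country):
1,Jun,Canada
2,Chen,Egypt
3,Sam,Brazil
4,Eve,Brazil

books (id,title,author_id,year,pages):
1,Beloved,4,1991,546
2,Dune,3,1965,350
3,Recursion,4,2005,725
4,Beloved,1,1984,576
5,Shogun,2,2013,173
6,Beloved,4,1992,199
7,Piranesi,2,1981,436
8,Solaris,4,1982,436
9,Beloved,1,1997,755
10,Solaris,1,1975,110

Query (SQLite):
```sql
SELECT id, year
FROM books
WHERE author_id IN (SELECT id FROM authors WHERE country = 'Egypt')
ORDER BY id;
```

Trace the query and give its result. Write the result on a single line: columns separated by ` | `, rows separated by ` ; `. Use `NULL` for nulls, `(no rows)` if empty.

5 | 2013 ; 7 | 1981

Inner query: authors.id where country = 'Egypt'.
Outer: keep books rows whose author_id is in that set.
Inner query → {2}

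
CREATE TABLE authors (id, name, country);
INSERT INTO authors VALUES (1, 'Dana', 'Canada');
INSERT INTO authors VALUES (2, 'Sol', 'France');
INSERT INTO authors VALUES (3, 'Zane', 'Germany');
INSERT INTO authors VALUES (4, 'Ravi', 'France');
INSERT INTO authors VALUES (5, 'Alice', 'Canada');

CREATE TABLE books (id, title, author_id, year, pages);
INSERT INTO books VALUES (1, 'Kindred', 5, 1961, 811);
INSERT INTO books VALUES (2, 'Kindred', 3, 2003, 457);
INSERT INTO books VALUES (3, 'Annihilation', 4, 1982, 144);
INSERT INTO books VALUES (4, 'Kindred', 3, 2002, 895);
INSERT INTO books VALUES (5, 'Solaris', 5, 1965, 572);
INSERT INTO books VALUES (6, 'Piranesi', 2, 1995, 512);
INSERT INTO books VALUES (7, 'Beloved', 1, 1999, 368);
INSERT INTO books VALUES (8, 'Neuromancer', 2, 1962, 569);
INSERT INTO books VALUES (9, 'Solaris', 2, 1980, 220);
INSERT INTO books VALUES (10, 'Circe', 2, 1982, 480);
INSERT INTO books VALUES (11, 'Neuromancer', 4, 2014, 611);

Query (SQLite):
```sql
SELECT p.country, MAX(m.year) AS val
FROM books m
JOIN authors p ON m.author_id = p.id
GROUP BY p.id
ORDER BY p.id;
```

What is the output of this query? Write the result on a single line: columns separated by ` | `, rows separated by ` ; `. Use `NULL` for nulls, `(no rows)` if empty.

Join each books row to its authors via author_id.
Group joined rows by authors.id; compute MAX(m.year) per group.
  1: ids {7} → MAX(m.year)=1999
  2: ids {6, 8, 9, 10} → MAX(m.year)=1995
  3: ids {2, 4} → MAX(m.year)=2003
  4: ids {3, 11} → MAX(m.year)=2014
  5: ids {1, 5} → MAX(m.year)=1965

Canada | 1999 ; France | 1995 ; Germany | 2003 ; France | 2014 ; Canada | 1965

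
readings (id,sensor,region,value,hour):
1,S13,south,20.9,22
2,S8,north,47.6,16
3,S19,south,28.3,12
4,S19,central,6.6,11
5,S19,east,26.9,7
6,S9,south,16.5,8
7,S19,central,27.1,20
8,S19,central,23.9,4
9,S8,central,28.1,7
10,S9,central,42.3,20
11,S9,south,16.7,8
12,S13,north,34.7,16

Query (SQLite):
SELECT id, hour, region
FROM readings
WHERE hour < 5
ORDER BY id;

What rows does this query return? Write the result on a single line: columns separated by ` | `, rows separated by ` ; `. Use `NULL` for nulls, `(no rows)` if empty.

8 | 4 | central

hour < 5: ids {8}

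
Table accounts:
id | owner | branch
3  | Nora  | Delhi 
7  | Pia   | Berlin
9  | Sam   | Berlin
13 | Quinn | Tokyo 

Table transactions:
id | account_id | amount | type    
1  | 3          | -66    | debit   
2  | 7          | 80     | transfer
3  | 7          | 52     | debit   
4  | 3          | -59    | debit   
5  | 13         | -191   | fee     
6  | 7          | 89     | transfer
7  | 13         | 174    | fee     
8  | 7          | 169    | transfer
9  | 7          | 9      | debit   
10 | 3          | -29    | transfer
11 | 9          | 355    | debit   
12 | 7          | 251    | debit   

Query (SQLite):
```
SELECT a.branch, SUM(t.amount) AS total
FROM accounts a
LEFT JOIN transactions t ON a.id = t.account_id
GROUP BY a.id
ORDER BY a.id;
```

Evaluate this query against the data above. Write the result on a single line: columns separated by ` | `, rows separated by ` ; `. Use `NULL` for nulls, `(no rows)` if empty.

LEFT JOIN keeps every accounts row; unmatched ones get NULL for transactions columns.
Group by accounts.id and compute SUM(t.amount). SUM over an all-NULL group is NULL.
  3: ids {1, 4, 10} → SUM(t.amount)=-154
  7: ids {2, 3, 6, 8, 9, 12} → SUM(t.amount)=650
  9: ids {11} → SUM(t.amount)=355
  13: ids {5, 7} → SUM(t.amount)=-17

Delhi | -154 ; Berlin | 650 ; Berlin | 355 ; Tokyo | -17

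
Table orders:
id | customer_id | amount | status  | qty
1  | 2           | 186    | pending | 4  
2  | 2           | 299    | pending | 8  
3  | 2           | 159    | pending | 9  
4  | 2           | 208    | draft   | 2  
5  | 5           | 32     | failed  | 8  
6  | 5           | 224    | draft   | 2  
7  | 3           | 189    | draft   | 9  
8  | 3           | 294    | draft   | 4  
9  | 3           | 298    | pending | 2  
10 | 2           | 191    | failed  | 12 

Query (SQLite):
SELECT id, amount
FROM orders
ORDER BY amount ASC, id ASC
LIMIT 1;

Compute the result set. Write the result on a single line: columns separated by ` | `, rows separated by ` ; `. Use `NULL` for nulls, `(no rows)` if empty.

5 | 32

Sort by amount asc, tiebreak id asc: (32, id=5), (159, id=3), (186, id=1), (189, id=7) …. Take first 1.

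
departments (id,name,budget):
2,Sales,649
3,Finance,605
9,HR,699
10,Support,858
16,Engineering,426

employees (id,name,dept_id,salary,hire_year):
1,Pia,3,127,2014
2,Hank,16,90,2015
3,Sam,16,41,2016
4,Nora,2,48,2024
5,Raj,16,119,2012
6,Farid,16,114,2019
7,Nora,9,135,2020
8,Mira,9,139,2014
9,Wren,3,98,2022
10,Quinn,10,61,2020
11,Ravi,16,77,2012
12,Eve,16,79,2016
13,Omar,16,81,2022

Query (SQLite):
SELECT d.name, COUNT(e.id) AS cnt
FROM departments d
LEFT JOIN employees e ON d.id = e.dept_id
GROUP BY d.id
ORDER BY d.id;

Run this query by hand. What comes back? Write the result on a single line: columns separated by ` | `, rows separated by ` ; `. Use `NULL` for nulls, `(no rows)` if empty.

LEFT JOIN keeps every departments row; unmatched ones get NULL for employees columns.
Group by departments.id and compute COUNT(e.id). COUNT(col) of an all-NULL group is 0.
  2: ids {4} → COUNT(e.id)=1
  3: ids {1, 9} → COUNT(e.id)=2
  9: ids {7, 8} → COUNT(e.id)=2
  10: ids {10} → COUNT(e.id)=1
  16: ids {2, 3, 5, 6, 11, 12, 13} → COUNT(e.id)=7

Sales | 1 ; Finance | 2 ; HR | 2 ; Support | 1 ; Engineering | 7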